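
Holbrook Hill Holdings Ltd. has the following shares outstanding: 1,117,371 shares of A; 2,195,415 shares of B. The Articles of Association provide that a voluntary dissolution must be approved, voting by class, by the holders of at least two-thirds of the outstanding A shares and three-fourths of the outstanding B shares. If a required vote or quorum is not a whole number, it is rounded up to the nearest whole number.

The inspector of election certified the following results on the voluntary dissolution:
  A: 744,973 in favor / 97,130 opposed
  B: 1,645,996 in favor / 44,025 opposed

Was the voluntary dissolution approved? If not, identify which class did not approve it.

Not approved — the B shares did not give the required vote.

A: 2/3 of 1117371 = 744914; 744,914 required, 744,973 in favor — approved.
B: 3/4 of 2195415 = 1646561.25, rounded up to 1646562; 1,646,562 required, 1,645,996 in favor — not approved.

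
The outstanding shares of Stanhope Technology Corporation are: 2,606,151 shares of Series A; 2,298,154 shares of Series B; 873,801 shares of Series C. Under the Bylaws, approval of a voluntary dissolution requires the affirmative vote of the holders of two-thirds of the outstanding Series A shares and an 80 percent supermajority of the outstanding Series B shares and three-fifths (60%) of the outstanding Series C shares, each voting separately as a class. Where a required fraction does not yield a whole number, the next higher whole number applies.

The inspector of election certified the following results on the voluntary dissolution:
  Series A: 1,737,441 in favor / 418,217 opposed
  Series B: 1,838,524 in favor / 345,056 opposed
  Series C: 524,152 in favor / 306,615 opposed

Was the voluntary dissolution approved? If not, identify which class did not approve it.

Not approved — the Series C shares did not give the required vote.

Series A: 2/3 of 2606151 = 1737434; 1,737,434 required, 1,737,441 in favor — approved.
Series B: 4/5 of 2298154 = 1838523.20, rounded up to 1838524; 1,838,524 required, 1,838,524 in favor — approved.
Series C: 3/5 of 873801 = 524280.60, rounded up to 524281; 524,281 required, 524,152 in favor — not approved.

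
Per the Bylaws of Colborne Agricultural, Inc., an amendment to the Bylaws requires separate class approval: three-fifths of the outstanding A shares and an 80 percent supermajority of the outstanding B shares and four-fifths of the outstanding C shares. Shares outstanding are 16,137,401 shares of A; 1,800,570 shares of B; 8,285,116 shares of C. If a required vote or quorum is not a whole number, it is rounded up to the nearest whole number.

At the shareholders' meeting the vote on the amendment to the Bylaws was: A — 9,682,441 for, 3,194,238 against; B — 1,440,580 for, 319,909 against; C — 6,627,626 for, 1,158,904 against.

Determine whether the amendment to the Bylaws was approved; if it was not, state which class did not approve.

A: 3/5 of 16137401 = 9682440.60, rounded up to 9682441; 9,682,441 required, 9,682,441 in favor — approved.
B: 4/5 of 1800570 = 1440456; 1,440,456 required, 1,440,580 in favor — approved.
C: 4/5 of 8285116 = 6628092.80, rounded up to 6628093; 6,628,093 required, 6,627,626 in favor — not approved.

Not approved — the C shares did not give the required vote.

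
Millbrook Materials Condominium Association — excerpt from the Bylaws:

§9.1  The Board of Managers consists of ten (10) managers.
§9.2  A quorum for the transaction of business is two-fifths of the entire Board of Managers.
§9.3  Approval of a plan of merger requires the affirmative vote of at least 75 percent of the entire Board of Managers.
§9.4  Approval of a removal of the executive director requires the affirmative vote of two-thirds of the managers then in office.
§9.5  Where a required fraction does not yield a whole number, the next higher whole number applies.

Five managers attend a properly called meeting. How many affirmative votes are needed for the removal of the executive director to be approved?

7

The removal of the executive director requires two-thirds of the managers then in office (10).
2/3 of 10 = 6.67, rounded up to 7.
(Only 5 can vote, so the removal of the executive director cannot pass at this meeting, but the required vote is still 7.)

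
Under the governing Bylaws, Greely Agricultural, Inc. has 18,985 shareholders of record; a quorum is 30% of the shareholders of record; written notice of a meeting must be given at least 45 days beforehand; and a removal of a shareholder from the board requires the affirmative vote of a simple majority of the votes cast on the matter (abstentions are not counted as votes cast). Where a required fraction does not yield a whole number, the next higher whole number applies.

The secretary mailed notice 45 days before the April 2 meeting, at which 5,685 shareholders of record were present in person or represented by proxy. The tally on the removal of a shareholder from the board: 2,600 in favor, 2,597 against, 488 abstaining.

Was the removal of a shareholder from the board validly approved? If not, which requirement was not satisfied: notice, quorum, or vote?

Notice: 45 days given; 45 required. Satisfied.
Quorum: 30% of 18,985 = 5,695.50, rounded up to 5,696; 5,685 present. Not satisfied.
Vote: requires a majority of the votes cast (5,685 − 488 abstaining = 5,197); a majority of 5197 is 2599, so 2,599 needed; 2,600 in favor. Satisfied.

Invalid — quorum requirement not satisfied.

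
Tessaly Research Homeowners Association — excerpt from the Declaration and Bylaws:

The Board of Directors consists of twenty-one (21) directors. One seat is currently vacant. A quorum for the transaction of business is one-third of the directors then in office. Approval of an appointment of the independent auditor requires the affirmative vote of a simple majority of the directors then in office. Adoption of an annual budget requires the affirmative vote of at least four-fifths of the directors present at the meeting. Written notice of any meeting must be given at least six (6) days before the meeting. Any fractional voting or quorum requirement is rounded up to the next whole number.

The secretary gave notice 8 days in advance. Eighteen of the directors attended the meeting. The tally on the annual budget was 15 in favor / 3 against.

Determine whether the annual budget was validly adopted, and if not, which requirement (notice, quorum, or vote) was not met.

Valid — all requirements satisfied.

Notice: 8 days given; 6 required (8 ≥ 6). Satisfied.
Quorum: 18 present; quorum is 7. Satisfied.
Vote: the annual budget requires four-fifths of the directors present (18). 4/5 of 18 = 14.40, rounded up to 15, so 15 affirmative votes are needed; 15 voted in favor. Satisfied.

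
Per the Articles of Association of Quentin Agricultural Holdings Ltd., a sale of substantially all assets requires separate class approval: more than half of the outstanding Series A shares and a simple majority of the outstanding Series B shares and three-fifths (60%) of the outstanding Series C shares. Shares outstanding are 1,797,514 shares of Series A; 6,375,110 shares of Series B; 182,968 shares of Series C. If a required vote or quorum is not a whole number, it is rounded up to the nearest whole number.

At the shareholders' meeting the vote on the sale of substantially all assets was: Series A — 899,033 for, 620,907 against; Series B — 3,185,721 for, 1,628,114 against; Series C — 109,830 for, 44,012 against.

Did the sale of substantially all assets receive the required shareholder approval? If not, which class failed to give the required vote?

Not approved — the Series B shares did not give the required vote.

Series A: a majority of 1797514 is 898758; 898,758 required, 899,033 in favor — approved.
Series B: a majority of 6375110 is 3187556; 3,187,556 required, 3,185,721 in favor — not approved.
Series C: 3/5 of 182968 = 109780.80, rounded up to 109781; 109,781 required, 109,830 in favor — approved.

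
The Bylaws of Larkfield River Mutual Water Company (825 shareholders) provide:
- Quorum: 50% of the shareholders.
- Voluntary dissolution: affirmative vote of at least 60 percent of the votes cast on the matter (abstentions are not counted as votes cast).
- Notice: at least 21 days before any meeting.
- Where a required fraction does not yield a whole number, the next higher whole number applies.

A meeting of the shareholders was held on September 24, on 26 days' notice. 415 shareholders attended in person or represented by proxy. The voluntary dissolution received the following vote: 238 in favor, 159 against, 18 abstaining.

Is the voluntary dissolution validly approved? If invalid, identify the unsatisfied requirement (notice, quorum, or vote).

Notice: 26 days given; 21 required. Satisfied.
Quorum: 50% of 825 = 412.50, rounded up to 413; 415 present. Satisfied.
Vote: requires three-fifths of the votes cast (415 − 18 abstaining = 397); 3/5 of 397 = 238.20, rounded up to 239, so 239 needed; 238 in favor. Not satisfied.

Invalid — vote requirement not satisfied.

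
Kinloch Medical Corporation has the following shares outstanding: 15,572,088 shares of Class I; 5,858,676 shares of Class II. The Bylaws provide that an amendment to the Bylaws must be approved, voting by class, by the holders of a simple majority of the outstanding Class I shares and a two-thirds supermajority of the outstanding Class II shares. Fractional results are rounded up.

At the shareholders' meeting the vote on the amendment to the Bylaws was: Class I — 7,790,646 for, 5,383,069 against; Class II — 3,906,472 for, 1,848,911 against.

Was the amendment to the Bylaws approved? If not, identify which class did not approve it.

Approved — every class gave the required vote.

Class I: a majority of 15572088 is 7786045; 7,786,045 required, 7,790,646 in favor — approved.
Class II: 2/3 of 5858676 = 3905784; 3,905,784 required, 3,906,472 in favor — approved.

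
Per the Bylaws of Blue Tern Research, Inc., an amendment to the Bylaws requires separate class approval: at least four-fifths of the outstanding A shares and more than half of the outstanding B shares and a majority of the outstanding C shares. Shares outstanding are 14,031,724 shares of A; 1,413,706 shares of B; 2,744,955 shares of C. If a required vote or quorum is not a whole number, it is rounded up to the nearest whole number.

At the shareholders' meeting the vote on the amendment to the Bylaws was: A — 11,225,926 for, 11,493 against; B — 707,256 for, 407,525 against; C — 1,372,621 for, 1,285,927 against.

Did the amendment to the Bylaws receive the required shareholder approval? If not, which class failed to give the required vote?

Approved — every class gave the required vote.

A: 4/5 of 14031724 = 11225379.20, rounded up to 11225380; 11,225,380 required, 11,225,926 in favor — approved.
B: a majority of 1413706 is 706854; 706,854 required, 707,256 in favor — approved.
C: a majority of 2744955 is 1372478; 1,372,478 required, 1,372,621 in favor — approved.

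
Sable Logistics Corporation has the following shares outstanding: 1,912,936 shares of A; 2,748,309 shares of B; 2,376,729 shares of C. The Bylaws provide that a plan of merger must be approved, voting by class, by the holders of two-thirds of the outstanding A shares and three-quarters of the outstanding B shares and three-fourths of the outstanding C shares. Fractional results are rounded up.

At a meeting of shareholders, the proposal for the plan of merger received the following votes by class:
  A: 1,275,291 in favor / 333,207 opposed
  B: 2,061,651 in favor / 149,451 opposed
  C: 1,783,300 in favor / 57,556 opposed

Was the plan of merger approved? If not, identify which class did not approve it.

Approved — every class gave the required vote.

A: 2/3 of 1912936 = 1275290.67, rounded up to 1275291; 1,275,291 required, 1,275,291 in favor — approved.
B: 3/4 of 2748309 = 2061231.75, rounded up to 2061232; 2,061,232 required, 2,061,651 in favor — approved.
C: 3/4 of 2376729 = 1782546.75, rounded up to 1782547; 1,782,547 required, 1,783,300 in favor — approved.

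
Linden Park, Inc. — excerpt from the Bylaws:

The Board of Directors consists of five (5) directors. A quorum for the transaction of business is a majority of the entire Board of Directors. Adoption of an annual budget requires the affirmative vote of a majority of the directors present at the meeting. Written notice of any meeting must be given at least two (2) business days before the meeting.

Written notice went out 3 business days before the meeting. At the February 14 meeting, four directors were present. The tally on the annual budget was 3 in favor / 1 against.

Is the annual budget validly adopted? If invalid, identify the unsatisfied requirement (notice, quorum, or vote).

Valid — all requirements satisfied.

Notice: 3 business days given; 2 required (3 ≥ 2). Satisfied.
Quorum: 4 present; quorum is 3. Satisfied.
Vote: the annual budget requires a majority of the directors present (4). A majority of 4 is 3, so 3 affirmative votes are needed; 3 voted in favor. Satisfied.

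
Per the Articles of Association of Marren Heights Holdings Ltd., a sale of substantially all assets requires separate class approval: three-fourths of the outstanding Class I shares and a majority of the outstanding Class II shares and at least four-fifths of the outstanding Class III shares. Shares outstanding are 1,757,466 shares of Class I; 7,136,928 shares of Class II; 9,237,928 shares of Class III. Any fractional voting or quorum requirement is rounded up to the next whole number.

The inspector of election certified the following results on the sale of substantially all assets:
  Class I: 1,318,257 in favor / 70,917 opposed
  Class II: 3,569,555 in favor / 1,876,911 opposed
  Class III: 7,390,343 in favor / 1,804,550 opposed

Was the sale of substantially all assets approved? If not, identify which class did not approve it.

Class I: 3/4 of 1757466 = 1318099.50, rounded up to 1318100; 1,318,100 required, 1,318,257 in favor — approved.
Class II: a majority of 7136928 is 3568465; 3,568,465 required, 3,569,555 in favor — approved.
Class III: 4/5 of 9237928 = 7390342.40, rounded up to 7390343; 7,390,343 required, 7,390,343 in favor — approved.

Approved — every class gave the required vote.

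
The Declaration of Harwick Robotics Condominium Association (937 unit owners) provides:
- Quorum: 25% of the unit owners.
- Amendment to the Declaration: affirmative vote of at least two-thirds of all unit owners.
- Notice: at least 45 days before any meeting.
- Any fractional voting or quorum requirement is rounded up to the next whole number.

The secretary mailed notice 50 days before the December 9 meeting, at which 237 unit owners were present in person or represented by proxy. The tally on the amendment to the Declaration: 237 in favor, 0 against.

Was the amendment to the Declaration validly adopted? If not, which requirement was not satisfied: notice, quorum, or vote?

Notice: 50 days given; 45 required. Satisfied.
Quorum: 25% of 937 = 234.25, rounded up to 235; 237 present. Satisfied.
Vote: requires two-thirds of all unit owners (937); 2/3 of 937 = 624.67, rounded up to 625, so 625 needed; 237 in favor. Not satisfied.

Invalid — vote requirement not satisfied.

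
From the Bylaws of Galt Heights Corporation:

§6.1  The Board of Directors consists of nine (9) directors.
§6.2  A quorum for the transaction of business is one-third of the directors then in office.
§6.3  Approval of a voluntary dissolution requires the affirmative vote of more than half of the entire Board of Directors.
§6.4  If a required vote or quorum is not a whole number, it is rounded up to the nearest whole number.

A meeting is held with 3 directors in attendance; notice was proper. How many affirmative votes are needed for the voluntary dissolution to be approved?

5

The voluntary dissolution requires a majority of the entire Board of Directors (9).
A majority of 9 is 5.
(Only 3 can vote, so the voluntary dissolution cannot pass at this meeting, but the required vote is still 5.)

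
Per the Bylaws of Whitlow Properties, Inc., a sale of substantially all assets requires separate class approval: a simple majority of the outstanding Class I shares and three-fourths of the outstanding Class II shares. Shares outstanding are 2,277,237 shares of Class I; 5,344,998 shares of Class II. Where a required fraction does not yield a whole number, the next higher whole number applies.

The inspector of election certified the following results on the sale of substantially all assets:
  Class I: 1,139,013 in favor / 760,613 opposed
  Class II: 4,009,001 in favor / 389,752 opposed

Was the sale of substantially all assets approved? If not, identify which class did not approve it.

Class I: a majority of 2277237 is 1138619; 1,138,619 required, 1,139,013 in favor — approved.
Class II: 3/4 of 5344998 = 4008748.50, rounded up to 4008749; 4,008,749 required, 4,009,001 in favor — approved.

Approved — every class gave the required vote.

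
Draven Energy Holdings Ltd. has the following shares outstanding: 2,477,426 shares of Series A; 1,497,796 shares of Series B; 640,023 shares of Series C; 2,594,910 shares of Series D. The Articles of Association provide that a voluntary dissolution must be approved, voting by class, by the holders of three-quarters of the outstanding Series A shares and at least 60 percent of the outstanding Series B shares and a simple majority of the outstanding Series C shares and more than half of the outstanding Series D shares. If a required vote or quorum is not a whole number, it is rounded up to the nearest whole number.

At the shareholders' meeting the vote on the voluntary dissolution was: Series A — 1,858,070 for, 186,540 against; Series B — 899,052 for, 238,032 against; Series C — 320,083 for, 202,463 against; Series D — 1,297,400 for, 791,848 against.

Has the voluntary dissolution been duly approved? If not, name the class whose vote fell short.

Not approved — the Series D shares did not give the required vote.

Series A: 3/4 of 2477426 = 1858069.50, rounded up to 1858070; 1,858,070 required, 1,858,070 in favor — approved.
Series B: 3/5 of 1497796 = 898677.60, rounded up to 898678; 898,678 required, 899,052 in favor — approved.
Series C: a majority of 640023 is 320012; 320,012 required, 320,083 in favor — approved.
Series D: a majority of 2594910 is 1297456; 1,297,456 required, 1,297,400 in favor — not approved.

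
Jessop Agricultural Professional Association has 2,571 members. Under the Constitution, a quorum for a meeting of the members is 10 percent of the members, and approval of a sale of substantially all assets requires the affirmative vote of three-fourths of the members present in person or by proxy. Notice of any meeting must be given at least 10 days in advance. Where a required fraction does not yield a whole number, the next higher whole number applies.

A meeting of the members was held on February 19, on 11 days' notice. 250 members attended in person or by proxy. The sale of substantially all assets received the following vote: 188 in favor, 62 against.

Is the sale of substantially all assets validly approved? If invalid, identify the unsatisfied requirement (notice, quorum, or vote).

Invalid — quorum requirement not satisfied.

Notice: 11 days given; 10 required. Satisfied.
Quorum: 10% of 2,571 = 257.10, rounded up to 258; 250 present. Not satisfied.
Vote: requires three-fourths of those present (250); 3/4 of 250 = 187.50, rounded up to 188, so 188 needed; 188 in favor. Satisfied.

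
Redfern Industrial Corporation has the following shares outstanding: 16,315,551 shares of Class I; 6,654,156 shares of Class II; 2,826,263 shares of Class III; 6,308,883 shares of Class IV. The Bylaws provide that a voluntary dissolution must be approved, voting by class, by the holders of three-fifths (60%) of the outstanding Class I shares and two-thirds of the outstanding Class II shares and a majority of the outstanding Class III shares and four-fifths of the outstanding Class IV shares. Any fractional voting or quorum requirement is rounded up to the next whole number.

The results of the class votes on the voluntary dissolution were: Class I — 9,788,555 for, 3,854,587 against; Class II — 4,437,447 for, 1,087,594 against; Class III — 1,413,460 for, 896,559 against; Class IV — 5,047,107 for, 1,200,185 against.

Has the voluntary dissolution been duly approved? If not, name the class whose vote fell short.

Not approved — the Class I shares did not give the required vote.

Class I: 3/5 of 16315551 = 9789330.60, rounded up to 9789331; 9,789,331 required, 9,788,555 in favor — not approved.
Class II: 2/3 of 6654156 = 4436104; 4,436,104 required, 4,437,447 in favor — approved.
Class III: a majority of 2826263 is 1413132; 1,413,132 required, 1,413,460 in favor — approved.
Class IV: 4/5 of 6308883 = 5047106.40, rounded up to 5047107; 5,047,107 required, 5,047,107 in favor — approved.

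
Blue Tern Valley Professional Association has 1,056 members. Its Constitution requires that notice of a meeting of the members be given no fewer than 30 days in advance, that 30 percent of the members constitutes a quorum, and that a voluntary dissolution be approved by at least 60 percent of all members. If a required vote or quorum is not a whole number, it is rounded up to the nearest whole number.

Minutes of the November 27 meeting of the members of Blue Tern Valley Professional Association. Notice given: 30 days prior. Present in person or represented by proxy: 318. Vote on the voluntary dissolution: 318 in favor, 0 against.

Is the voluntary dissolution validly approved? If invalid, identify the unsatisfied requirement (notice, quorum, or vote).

Invalid — vote requirement not satisfied.

Notice: 30 days given; 30 required. Satisfied.
Quorum: 30% of 1,056 = 316.80, rounded up to 317; 318 present. Satisfied.
Vote: requires three-fifths of all members (1,056); 3/5 of 1056 = 633.60, rounded up to 634, so 634 needed; 318 in favor. Not satisfied.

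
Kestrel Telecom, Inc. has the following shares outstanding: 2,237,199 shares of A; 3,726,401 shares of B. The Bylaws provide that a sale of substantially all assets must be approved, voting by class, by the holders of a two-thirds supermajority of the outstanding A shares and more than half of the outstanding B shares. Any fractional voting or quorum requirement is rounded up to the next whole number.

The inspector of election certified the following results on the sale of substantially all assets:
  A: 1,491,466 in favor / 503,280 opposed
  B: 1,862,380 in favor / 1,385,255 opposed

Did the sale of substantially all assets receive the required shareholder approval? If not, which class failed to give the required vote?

Not approved — the B shares did not give the required vote.

A: 2/3 of 2237199 = 1491466; 1,491,466 required, 1,491,466 in favor — approved.
B: a majority of 3726401 is 1863201; 1,863,201 required, 1,862,380 in favor — not approved.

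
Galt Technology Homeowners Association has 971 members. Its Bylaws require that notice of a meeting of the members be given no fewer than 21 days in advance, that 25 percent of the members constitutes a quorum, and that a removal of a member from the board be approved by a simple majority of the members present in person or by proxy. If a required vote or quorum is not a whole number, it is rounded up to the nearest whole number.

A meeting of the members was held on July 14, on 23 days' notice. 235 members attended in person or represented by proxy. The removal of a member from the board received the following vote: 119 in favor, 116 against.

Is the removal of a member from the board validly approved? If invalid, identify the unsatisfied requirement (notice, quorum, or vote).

Notice: 23 days given; 21 required. Satisfied.
Quorum: 25% of 971 = 242.75, rounded up to 243; 235 present. Not satisfied.
Vote: requires a majority of those present (235); a majority of 235 is 118, so 118 needed; 119 in favor. Satisfied.

Invalid — quorum requirement not satisfied.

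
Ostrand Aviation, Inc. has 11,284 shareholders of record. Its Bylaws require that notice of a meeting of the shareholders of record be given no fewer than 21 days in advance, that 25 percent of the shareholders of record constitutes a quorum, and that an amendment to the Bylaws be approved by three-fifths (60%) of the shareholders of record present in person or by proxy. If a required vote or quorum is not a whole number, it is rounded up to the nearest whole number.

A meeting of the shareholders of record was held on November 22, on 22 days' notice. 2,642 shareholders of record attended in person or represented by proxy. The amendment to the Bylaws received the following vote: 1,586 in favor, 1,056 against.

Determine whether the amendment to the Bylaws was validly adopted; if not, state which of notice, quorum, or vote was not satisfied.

Invalid — quorum requirement not satisfied.

Notice: 22 days given; 21 required. Satisfied.
Quorum: 25% of 11,284 = 2,821; 2,642 present. Not satisfied.
Vote: requires three-fifths of those present (2,642); 3/5 of 2642 = 1585.20, rounded up to 1586, so 1,586 needed; 1,586 in favor. Satisfied.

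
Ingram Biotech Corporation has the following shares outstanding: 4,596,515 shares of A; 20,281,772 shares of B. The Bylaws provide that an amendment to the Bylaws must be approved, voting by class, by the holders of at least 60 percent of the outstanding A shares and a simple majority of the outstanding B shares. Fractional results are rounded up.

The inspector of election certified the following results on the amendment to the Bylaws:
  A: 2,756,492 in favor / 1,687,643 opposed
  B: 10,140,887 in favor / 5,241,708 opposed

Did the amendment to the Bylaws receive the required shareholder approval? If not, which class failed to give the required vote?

Not approved — the A shares did not give the required vote.

A: 3/5 of 4596515 = 2757909; 2,757,909 required, 2,756,492 in favor — not approved.
B: a majority of 20281772 is 10140887; 10,140,887 required, 10,140,887 in favor — approved.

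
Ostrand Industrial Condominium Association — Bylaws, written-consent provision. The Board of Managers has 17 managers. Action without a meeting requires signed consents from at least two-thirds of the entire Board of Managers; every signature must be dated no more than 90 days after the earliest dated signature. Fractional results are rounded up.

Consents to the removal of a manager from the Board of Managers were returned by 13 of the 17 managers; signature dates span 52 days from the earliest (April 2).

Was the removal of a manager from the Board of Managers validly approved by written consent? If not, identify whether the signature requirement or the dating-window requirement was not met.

Effective — both the signature and dating-window requirements are satisfied.

Signatures required: at least two-thirds of 17 — 2/3 of 17 = 11.33, rounded up to 12, so 12 needed; 13 signed. Sufficient.
Dating window: the latest signature is 52 days after the earliest; the limit is 90 days. Within the window.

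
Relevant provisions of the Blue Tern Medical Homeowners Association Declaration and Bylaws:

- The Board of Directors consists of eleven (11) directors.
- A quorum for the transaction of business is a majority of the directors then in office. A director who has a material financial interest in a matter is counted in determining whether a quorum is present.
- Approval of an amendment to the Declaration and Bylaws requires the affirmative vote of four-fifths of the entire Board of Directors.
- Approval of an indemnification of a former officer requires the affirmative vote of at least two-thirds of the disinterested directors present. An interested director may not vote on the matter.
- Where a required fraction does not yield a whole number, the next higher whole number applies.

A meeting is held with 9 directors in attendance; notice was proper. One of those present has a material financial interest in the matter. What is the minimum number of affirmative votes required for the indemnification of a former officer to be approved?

The indemnification of a former officer requires two-thirds of the disinterested directors present (9 − 1 = 8).
2/3 of 8 = 5.33, rounded up to 6.

6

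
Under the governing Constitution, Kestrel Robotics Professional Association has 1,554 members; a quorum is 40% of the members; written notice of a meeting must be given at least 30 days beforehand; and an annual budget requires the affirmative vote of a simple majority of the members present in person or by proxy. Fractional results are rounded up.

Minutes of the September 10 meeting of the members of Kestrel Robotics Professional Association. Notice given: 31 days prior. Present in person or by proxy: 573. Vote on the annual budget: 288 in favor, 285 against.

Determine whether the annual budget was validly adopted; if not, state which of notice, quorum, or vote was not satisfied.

Notice: 31 days given; 30 required. Satisfied.
Quorum: 40% of 1,554 = 621.60, rounded up to 622; 573 present. Not satisfied.
Vote: requires a majority of those present (573); a majority of 573 is 287, so 287 needed; 288 in favor. Satisfied.

Invalid — quorum requirement not satisfied.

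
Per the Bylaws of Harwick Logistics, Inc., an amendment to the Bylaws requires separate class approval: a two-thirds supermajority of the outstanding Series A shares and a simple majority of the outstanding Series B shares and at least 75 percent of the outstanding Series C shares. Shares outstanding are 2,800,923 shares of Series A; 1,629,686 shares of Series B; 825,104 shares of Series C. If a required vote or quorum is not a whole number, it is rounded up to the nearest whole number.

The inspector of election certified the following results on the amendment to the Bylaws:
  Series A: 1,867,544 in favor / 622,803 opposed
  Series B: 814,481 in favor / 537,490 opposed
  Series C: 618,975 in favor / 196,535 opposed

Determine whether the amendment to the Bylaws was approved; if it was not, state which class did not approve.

Not approved — the Series B shares did not give the required vote.

Series A: 2/3 of 2800923 = 1867282; 1,867,282 required, 1,867,544 in favor — approved.
Series B: a majority of 1629686 is 814844; 814,844 required, 814,481 in favor — not approved.
Series C: 3/4 of 825104 = 618828; 618,828 required, 618,975 in favor — approved.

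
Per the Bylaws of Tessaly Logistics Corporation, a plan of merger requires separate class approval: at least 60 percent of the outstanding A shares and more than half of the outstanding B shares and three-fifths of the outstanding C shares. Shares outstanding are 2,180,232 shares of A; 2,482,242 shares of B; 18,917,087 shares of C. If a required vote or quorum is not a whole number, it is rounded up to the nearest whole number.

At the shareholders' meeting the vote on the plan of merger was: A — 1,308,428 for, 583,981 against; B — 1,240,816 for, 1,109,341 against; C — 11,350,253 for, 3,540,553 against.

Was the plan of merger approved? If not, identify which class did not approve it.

Not approved — the B shares did not give the required vote.

A: 3/5 of 2180232 = 1308139.20, rounded up to 1308140; 1,308,140 required, 1,308,428 in favor — approved.
B: a majority of 2482242 is 1241122; 1,241,122 required, 1,240,816 in favor — not approved.
C: 3/5 of 18917087 = 11350252.20, rounded up to 11350253; 11,350,253 required, 11,350,253 in favor — approved.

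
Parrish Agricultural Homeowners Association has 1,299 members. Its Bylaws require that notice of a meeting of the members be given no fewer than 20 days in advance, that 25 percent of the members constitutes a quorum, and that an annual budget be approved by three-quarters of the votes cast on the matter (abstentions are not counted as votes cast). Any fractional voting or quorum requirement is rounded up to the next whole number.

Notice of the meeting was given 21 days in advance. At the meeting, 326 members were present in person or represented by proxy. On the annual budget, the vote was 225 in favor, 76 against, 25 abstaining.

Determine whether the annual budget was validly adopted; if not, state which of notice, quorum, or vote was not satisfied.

Invalid — vote requirement not satisfied.

Notice: 21 days given; 20 required. Satisfied.
Quorum: 25% of 1,299 = 324.75, rounded up to 325; 326 present. Satisfied.
Vote: requires three-fourths of the votes cast (326 − 25 abstaining = 301); 3/4 of 301 = 225.75, rounded up to 226, so 226 needed; 225 in favor. Not satisfied.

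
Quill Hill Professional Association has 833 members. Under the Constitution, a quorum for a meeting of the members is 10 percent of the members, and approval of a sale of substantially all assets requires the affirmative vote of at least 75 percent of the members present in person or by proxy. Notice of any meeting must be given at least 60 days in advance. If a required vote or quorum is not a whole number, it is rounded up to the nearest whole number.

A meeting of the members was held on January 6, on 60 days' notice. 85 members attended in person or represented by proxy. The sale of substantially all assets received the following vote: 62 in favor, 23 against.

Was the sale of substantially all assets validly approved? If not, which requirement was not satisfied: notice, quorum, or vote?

Notice: 60 days given; 60 required. Satisfied.
Quorum: 10% of 833 = 83.30, rounded up to 84; 85 present. Satisfied.
Vote: requires three-fourths of those present (85); 3/4 of 85 = 63.75, rounded up to 64, so 64 needed; 62 in favor. Not satisfied.

Invalid — vote requirement not satisfied.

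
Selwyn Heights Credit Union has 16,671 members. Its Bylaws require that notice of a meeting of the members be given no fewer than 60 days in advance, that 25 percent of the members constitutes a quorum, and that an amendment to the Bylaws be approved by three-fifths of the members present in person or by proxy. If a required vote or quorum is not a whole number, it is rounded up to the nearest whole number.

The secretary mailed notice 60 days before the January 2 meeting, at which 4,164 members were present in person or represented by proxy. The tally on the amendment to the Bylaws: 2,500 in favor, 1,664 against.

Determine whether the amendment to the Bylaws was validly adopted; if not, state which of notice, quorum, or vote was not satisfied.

Invalid — quorum requirement not satisfied.

Notice: 60 days given; 60 required. Satisfied.
Quorum: 25% of 16,671 = 4,167.75, rounded up to 4,168; 4,164 present. Not satisfied.
Vote: requires three-fifths of those present (4,164); 3/5 of 4164 = 2498.40, rounded up to 2499, so 2,499 needed; 2,500 in favor. Satisfied.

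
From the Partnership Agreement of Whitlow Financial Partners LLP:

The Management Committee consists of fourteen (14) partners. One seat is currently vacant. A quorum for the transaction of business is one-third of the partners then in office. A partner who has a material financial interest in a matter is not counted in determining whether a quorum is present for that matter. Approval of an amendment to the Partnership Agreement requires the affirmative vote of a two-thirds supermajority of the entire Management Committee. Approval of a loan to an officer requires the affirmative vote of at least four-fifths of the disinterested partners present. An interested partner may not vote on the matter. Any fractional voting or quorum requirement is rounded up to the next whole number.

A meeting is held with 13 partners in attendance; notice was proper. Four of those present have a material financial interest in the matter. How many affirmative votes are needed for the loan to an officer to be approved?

The loan to an officer requires four-fifths of the disinterested partners present (13 − 4 = 9).
4/5 of 9 = 7.20, rounded up to 8.

8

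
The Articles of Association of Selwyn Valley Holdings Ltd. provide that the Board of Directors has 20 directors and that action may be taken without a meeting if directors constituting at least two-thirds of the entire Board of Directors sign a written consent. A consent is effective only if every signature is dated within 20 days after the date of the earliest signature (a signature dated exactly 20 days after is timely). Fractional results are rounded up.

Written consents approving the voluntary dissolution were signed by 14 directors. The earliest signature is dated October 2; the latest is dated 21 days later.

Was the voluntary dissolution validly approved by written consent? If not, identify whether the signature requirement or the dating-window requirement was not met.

Signatures required: at least two-thirds of 20 — 2/3 of 20 = 13.33, rounded up to 14, so 14 needed; 14 signed. Sufficient.
Dating window: the latest signature is 21 days after the earliest; the limit is 20 days. Outside the window.

Not effective — dating-window requirement not satisfied.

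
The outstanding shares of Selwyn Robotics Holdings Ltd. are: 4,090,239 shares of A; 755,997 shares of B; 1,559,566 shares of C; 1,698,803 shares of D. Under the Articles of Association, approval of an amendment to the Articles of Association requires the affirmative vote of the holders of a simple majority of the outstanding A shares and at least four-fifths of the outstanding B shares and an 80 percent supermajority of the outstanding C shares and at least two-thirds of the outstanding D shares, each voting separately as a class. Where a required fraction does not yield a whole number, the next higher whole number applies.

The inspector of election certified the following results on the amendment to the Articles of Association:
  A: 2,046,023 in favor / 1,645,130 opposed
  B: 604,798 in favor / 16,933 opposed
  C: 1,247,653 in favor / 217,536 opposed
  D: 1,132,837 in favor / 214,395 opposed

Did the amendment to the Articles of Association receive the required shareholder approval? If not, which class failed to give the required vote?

A: a majority of 4090239 is 2045120; 2,045,120 required, 2,046,023 in favor — approved.
B: 4/5 of 755997 = 604797.60, rounded up to 604798; 604,798 required, 604,798 in favor — approved.
C: 4/5 of 1559566 = 1247652.80, rounded up to 1247653; 1,247,653 required, 1,247,653 in favor — approved.
D: 2/3 of 1698803 = 1132535.33, rounded up to 1132536; 1,132,536 required, 1,132,837 in favor — approved.

Approved — every class gave the required vote.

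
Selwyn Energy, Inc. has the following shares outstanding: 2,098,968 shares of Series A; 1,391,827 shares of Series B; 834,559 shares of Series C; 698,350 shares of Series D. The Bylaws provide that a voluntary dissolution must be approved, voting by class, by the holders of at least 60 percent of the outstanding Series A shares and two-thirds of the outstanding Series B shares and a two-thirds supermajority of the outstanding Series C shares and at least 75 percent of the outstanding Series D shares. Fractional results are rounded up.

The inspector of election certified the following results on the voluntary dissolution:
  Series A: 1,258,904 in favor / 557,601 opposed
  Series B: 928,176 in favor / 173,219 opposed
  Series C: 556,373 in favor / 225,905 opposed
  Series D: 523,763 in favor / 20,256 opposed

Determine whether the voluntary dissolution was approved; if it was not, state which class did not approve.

Not approved — the Series A shares did not give the required vote.

Series A: 3/5 of 2098968 = 1259380.80, rounded up to 1259381; 1,259,381 required, 1,258,904 in favor — not approved.
Series B: 2/3 of 1391827 = 927884.67, rounded up to 927885; 927,885 required, 928,176 in favor — approved.
Series C: 2/3 of 834559 = 556372.67, rounded up to 556373; 556,373 required, 556,373 in favor — approved.
Series D: 3/4 of 698350 = 523762.50, rounded up to 523763; 523,763 required, 523,763 in favor — approved.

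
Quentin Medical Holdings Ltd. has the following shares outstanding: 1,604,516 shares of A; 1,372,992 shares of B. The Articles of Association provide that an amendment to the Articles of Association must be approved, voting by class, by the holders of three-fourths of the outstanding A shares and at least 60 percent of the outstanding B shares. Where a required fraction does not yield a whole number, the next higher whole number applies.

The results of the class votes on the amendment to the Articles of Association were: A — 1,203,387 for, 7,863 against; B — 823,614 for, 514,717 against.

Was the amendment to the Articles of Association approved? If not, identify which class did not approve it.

Not approved — the B shares did not give the required vote.

A: 3/4 of 1604516 = 1203387; 1,203,387 required, 1,203,387 in favor — approved.
B: 3/5 of 1372992 = 823795.20, rounded up to 823796; 823,796 required, 823,614 in favor — not approved.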